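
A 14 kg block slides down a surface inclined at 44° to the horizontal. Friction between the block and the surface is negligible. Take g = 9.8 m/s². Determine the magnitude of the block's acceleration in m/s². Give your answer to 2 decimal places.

Resolving the weight along the incline: the component pulling the block down the slope is mg sin 44° = 14 × 9.8 × 0.6947 = 95.313 N, and the normal force is N = mg cos 44° = 14 × 9.8 × 0.7193 = 98.688 N.
With no friction the net force along the incline is 95.313 N, so a = g sin 44° = 95.313 / 14 = 6.8081 m/s².

6.81 m/s²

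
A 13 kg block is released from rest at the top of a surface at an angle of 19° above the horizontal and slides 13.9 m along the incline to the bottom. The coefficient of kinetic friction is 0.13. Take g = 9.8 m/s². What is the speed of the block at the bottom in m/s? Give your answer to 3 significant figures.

7.43 m/s

The weight component along the incline is mg sin 19° = 41.477 N and the normal force is N = mg cos 19° = 120.459 N.
Friction up the slope is f = μN = 0.13 × 120.459 = 15.660 N, so the net downslope force is 41.477 − 15.660 = 25.817 N and a = 25.817 / 13 = 1.9859 m/s².
Starting from rest over a distance of 13.9 m, v² = 2aL = 2 × 1.9859 × 13.9 = 55.2080, so v = 7.4302 m/s.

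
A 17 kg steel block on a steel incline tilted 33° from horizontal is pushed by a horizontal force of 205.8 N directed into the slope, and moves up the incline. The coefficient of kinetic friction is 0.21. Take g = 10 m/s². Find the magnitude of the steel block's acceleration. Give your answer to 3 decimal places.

The horizontal push has components F cos 33° = 205.8 × 0.8387 = 172.604 N up the incline and F sin 33° = 205.8 × 0.5446 = 112.079 N pressing into the surface.
The normal force is therefore N = mg cos 33° + F sin 33° = 142.579 + 112.079 = 254.658 N, and kinetic friction down the slope is μN = 0.21 × 254.658 = 53.478 N.
Along the incline: F cos 33° − mg sin 33° − μN = ma, so 172.604 − 92.582 − 53.478 = 17 a, giving a = 1.5614 m/s².

1.561 m/s²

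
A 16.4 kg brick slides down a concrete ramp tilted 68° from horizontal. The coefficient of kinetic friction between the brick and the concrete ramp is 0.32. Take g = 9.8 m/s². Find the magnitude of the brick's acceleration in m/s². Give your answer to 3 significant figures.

Resolving the weight along the incline: the component pulling the brick down the slope is mg sin 68° = 16.4 × 9.8 × 0.9272 = 149.020 N, and the normal force is N = mg cos 68° = 16.4 × 9.8 × 0.3746 = 60.206 N.
Kinetic friction acts up the slope with magnitude f = μN = 0.32 × 60.206 = 19.266 N.
Net force along the incline is 149.020 − 19.266 = 129.754 N, so a = 129.754 / 16.4 = 7.9118 m/s².

7.91 m/s²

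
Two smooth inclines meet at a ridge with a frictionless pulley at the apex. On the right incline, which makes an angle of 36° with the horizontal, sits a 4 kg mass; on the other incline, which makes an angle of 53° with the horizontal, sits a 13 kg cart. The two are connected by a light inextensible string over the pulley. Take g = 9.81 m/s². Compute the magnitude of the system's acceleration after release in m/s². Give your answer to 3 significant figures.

Resolve each weight along its own incline: the 4 kg mass has component 4 × 9.81 × sin 36° = 23.065 N down its slope, and the 13 kg mass has 13 × 9.81 × sin 53° = 101.850 N down its slope.
The 13 kg side's 101.850 N exceeds the other side's 23.065 N, so that mass slides down and the 4 kg mass slides up. Taking that direction as positive, Newton's second law for the whole system gives 101.850 − 23.065 = (4 + 13) a, so a = 78.785 / 17 = 4.6344 m/s².

4.63 m/s²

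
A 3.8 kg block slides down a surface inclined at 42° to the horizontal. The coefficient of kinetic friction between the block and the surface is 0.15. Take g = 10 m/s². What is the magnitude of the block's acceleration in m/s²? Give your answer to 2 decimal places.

Resolving the weight along the incline: the component pulling the block down the slope is mg sin 42° = 3.8 × 10 × 0.6691 = 25.426 N, and the normal force is N = mg cos 42° = 3.8 × 10 × 0.7431 = 28.238 N.
Kinetic friction acts up the slope with magnitude f = μN = 0.15 × 28.238 = 4.236 N.
Net force along the incline is 25.426 − 4.236 = 21.190 N, so a = 21.190 / 3.8 = 5.5763 m/s².

5.58 m/s²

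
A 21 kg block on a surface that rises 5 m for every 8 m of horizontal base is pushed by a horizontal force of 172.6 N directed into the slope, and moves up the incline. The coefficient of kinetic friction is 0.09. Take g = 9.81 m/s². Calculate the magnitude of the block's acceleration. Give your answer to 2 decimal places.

0.63 m/s²

The horizontal push has components F cos 32.01° = 172.6 × 0.8480 = 146.365 N up the incline and F sin 32.01° = 172.6 × 0.5300 = 91.478 N pressing into the surface.
The normal force is therefore N = mg cos 32.01° + F sin 32.01° = 174.696 + 91.478 = 266.174 N, and kinetic friction down the slope is μN = 0.09 × 266.174 = 23.956 N.
Along the incline: F cos 32.01° − mg sin 32.01° − μN = ma, so 146.365 − 109.185 − 23.956 = 21 a, giving a = 0.6297 m/s².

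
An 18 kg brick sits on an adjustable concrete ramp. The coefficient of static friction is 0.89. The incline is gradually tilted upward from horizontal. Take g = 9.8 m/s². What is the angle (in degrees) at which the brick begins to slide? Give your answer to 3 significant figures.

41.7°

At the threshold of sliding, static friction is at its maximum μ_s N and exactly balances the weight component along the incline: mg sin θ = μ_s mg cos θ.
Hence tan θ = μ_s = 0.89, so θ = arctan(0.89) = 41.6691°.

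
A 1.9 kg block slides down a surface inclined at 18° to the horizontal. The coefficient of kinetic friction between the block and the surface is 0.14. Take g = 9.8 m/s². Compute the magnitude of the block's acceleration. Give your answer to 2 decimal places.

1.72 m/s²

Resolving the weight along the incline: the component pulling the block down the slope is mg sin 18° = 1.9 × 9.8 × 0.3090 = 5.754 N, and the normal force is N = mg cos 18° = 1.9 × 9.8 × 0.9511 = 17.709 N.
Kinetic friction acts up the slope with magnitude f = μN = 0.14 × 17.709 = 2.479 N.
Net force along the incline is 5.754 − 2.479 = 3.275 N, so a = 3.275 / 1.9 = 1.7237 m/s².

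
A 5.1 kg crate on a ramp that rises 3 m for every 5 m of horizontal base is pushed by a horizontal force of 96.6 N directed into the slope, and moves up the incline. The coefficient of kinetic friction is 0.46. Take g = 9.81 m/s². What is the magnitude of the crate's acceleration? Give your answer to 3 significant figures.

The horizontal push has components F cos 30.96° = 96.6 × 0.8575 = 82.835 N up the incline and F sin 30.96° = 96.6 × 0.5145 = 49.701 N pressing into the surface.
The normal force is therefore N = mg cos 30.96° + F sin 30.96° = 42.902 + 49.701 = 92.603 N, and kinetic friction down the slope is μN = 0.46 × 92.603 = 42.597 N.
Along the incline: F cos 30.96° − mg sin 30.96° − μN = ma, so 82.835 − 25.741 − 42.597 = 5.1 a, giving a = 2.8425 m/s².

2.84 m/s²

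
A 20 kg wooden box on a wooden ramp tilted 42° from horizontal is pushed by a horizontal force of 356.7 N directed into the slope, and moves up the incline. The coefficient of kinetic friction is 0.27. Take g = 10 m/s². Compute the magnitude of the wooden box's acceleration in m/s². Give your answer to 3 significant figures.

1.33 m/s²

The horizontal push has components F cos 42° = 356.7 × 0.7431 = 265.064 N up the incline and F sin 42° = 356.7 × 0.6691 = 238.668 N pressing into the surface.
The normal force is therefore N = mg cos 42° + F sin 42° = 148.620 + 238.668 = 387.288 N, and kinetic friction down the slope is μN = 0.27 × 387.288 = 104.568 N.
Along the incline: F cos 42° − mg sin 42° − μN = ma, so 265.064 − 133.820 − 104.568 = 20 a, giving a = 1.3338 m/s².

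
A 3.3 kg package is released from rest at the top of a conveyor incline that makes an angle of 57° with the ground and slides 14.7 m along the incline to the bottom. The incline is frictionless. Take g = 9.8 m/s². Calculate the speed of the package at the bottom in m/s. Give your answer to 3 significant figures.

The weight component along the incline is mg sin 57° = 27.123 N and the normal force is N = mg cos 57° = 17.614 N.
With no friction, a = g sin 57° = 8.2190 m/s².
Starting from rest over a distance of 14.7 m, v² = 2aL = 2 × 8.2190 × 14.7 = 241.6386, so v = 15.5447 m/s.

15.5 m/s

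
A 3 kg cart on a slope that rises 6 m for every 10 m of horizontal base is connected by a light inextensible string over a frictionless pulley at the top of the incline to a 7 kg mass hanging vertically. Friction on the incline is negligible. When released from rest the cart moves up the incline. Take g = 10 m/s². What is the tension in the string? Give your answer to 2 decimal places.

31.80 N

For the cart on the incline: the weight component along the slope is m₁g sin 30.96° = 3 × 10 × 0.5145 = 15.435 N and the normal force is N = m₁g cos 30.96° = 25.725 N.
Newton's second law for the cart (up-slope positive): T − 15.435 = 3 a. For the hanging mass (downward positive): 7 × 10 − T = 7 a.
Adding the two equations eliminates T: 54.565 = 10 a, so a = 5.4565 m/s².
Then from the hanging mass's equation, T = 7 × (10 − 5.4565) = 31.804 N.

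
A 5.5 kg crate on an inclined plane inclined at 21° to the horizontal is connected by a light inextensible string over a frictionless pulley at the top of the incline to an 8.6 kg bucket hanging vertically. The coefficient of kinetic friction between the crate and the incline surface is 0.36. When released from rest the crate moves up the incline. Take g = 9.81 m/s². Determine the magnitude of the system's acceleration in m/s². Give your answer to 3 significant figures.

3.33 m/s²

For the crate on the incline: the weight component along the slope is m₁g sin 21° = 5.5 × 9.81 × 0.3584 = 19.337 N and the normal force is N = m₁g cos 21° = 50.371 N.
Kinetic friction opposes the crate's motion up the incline: f = μN = 0.36 × 50.371 = 18.134 N acting down the slope.
Newton's second law for the crate (up-slope positive): T − 19.337 − 18.134 = 5.5 a. For the hanging bucket (downward positive): 8.6 × 9.81 − T = 8.6 a.
Adding the two equations eliminates T: 46.895 = 14.1 a, so a = 3.3259 m/s².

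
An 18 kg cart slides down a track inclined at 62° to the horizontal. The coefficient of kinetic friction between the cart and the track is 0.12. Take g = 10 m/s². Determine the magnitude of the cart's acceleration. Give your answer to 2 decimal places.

Resolving the weight along the incline: the component pulling the cart down the slope is mg sin 62° = 18 × 10 × 0.8829 = 158.922 N, and the normal force is N = mg cos 62° = 18 × 10 × 0.4695 = 84.510 N.
Kinetic friction acts up the slope with magnitude f = μN = 0.12 × 84.510 = 10.141 N.
Net force along the incline is 158.922 − 10.141 = 148.781 N, so a = 148.781 / 18 = 8.2656 m/s².

8.27 m/s²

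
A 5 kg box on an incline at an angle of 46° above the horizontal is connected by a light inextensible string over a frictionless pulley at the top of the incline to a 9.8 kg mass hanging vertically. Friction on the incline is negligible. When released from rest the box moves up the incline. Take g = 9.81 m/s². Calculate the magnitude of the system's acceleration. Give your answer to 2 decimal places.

4.11 m/s²

For the box on the incline: the weight component along the slope is m₁g sin 46° = 5 × 9.81 × 0.7193 = 35.282 N and the normal force is N = m₁g cos 46° = 34.073 N.
Newton's second law for the box (up-slope positive): T − 35.282 = 5 a. For the hanging mass (downward positive): 9.8 × 9.81 − T = 9.8 a.
Adding the two equations eliminates T: 60.856 = 14.8 a, so a = 4.1119 m/s².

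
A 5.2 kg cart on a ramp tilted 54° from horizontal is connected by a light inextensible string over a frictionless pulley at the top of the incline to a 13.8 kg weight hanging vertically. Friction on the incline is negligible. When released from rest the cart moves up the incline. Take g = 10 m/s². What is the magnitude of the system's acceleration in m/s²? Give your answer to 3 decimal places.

For the cart on the incline: the weight component along the slope is m₁g sin 54° = 5.2 × 10 × 0.8090 = 42.068 N and the normal force is N = m₁g cos 54° = 30.565 N.
Newton's second law for the cart (up-slope positive): T − 42.068 = 5.2 a. For the hanging weight (downward positive): 13.8 × 10 − T = 13.8 a.
Adding the two equations eliminates T: 95.932 = 19 a, so a = 5.0491 m/s².

5.049 m/s²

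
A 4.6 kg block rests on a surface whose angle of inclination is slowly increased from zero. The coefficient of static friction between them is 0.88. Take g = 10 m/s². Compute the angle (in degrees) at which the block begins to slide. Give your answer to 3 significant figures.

At the threshold of sliding, static friction is at its maximum μ_s N and exactly balances the weight component along the incline: mg sin θ = μ_s mg cos θ.
Hence tan θ = μ_s = 0.88, so θ = arctan(0.88) = 41.3478°.

41.3°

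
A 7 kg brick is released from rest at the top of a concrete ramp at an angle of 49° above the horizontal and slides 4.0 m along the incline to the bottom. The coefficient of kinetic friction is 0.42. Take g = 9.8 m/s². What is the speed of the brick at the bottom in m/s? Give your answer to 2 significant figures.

The weight component along the incline is mg sin 49° = 51.773 N and the normal force is N = mg cos 49° = 45.006 N.
Friction up the slope is f = μN = 0.42 × 45.006 = 18.903 N, so the net downslope force is 51.773 − 18.903 = 32.870 N and a = 32.870 / 7 = 4.6957 m/s².
Starting from rest over a distance of 4.0 m, v² = 2aL = 2 × 4.6957 × 4.0 = 37.5656, so v = 6.1291 m/s.

6.1 m/s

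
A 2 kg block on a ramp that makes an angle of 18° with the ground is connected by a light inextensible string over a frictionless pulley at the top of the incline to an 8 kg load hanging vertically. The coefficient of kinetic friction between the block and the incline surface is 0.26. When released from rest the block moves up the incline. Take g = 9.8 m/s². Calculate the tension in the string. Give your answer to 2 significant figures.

For the block on the incline: the weight component along the slope is m₁g sin 18° = 2 × 9.8 × 0.3090 = 6.056 N and the normal force is N = m₁g cos 18° = 18.641 N.
Kinetic friction opposes the block's motion up the incline: f = μN = 0.26 × 18.641 = 4.847 N acting down the slope.
Newton's second law for the block (up-slope positive): T − 6.056 − 4.847 = 2 a. For the hanging load (downward positive): 8 × 9.8 − T = 8 a.
Adding the two equations eliminates T: 67.497 = 10 a, so a = 6.7497 m/s².
Then from the hanging load's equation, T = 8 × (9.8 − 6.7497) = 24.402 N.

24 N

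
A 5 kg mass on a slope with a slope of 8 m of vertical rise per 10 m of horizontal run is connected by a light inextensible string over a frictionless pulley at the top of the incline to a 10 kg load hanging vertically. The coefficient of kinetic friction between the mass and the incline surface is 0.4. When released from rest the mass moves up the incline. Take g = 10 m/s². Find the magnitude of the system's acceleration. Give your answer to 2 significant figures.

For the mass on the incline: the weight component along the slope is m₁g sin 38.66° = 5 × 10 × 0.6247 = 31.235 N and the normal force is N = m₁g cos 38.66° = 39.043 N.
Kinetic friction opposes the mass's motion up the incline: f = μN = 0.4 × 39.043 = 15.617 N acting down the slope.
Newton's second law for the mass (up-slope positive): T − 31.235 − 15.617 = 5 a. For the hanging load (downward positive): 10 × 10 − T = 10 a.
Adding the two equations eliminates T: 53.148 = 15 a, so a = 3.5432 m/s².

3.5 m/s²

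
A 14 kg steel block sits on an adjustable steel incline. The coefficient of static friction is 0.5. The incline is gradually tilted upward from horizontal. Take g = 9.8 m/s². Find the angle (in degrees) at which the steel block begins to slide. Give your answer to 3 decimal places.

At the threshold of sliding, static friction is at its maximum μ_s N and exactly balances the weight component along the incline: mg sin θ = μ_s mg cos θ.
Hence tan θ = μ_s = 0.5, so θ = arctan(0.5) = 26.5651°.

26.565°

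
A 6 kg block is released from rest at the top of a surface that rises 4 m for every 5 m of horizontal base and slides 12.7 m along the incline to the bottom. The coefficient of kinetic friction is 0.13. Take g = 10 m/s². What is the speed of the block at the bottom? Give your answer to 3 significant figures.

11.5 m/s

The weight component along the incline is mg sin 38.66° = 37.482 N and the normal force is N = mg cos 38.66° = 46.852 N.
Friction up the slope is f = μN = 0.13 × 46.852 = 6.091 N, so the net downslope force is 37.482 − 6.091 = 31.391 N and a = 31.391 / 6 = 5.2318 m/s².
Starting from rest over a distance of 12.7 m, v² = 2aL = 2 × 5.2318 × 12.7 = 132.8877, so v = 11.5277 m/s.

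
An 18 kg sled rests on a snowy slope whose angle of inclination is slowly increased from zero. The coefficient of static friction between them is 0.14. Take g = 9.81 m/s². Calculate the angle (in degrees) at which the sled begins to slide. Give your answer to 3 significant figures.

At the threshold of sliding, static friction is at its maximum μ_s N and exactly balances the weight component along the incline: mg sin θ = μ_s mg cos θ.
Hence tan θ = μ_s = 0.14, so θ = arctan(0.14) = 7.9696°.

7.97°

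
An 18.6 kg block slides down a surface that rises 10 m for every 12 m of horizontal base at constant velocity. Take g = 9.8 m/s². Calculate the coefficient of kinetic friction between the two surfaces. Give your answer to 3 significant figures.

At constant velocity the net force along the incline is zero: mg sin 39.81° = μ mg cos 39.81°.
So μ = tan 39.81° = 0.6402 / 0.7682 = 0.8334.

0.833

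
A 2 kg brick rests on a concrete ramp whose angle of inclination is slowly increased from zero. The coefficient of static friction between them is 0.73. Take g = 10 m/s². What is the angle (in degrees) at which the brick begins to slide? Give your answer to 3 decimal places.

At the threshold of sliding, static friction is at its maximum μ_s N and exactly balances the weight component along the incline: mg sin θ = μ_s mg cos θ.
Hence tan θ = μ_s = 0.73, so θ = arctan(0.73) = 36.1294°.

36.129°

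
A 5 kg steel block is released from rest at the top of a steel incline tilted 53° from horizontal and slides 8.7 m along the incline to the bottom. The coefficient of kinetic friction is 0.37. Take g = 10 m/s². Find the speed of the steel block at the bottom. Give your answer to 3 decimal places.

10.011 m/s

The weight component along the incline is mg sin 53° = 39.932 N and the normal force is N = mg cos 53° = 30.091 N.
Friction up the slope is f = μN = 0.37 × 30.091 = 11.134 N, so the net downslope force is 39.932 − 11.134 = 28.798 N and a = 28.798 / 5 = 5.7596 m/s².
Starting from rest over a distance of 8.7 m, v² = 2aL = 2 × 5.7596 × 8.7 = 100.2170, so v = 10.0108 m/s.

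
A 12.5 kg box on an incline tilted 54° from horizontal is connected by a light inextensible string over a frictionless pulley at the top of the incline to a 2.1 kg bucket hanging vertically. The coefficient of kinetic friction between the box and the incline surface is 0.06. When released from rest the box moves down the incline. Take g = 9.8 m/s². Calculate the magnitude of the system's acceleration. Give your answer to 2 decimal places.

5.08 m/s²

For the box on the incline: the weight component along the slope is m₁g sin 54° = 12.5 × 9.8 × 0.8090 = 99.103 N and the normal force is N = m₁g cos 54° = 72.004 N.
Kinetic friction opposes the box's motion down the incline: f = μN = 0.06 × 72.004 = 4.320 N acting up the slope.
Newton's second law for the box (down-slope positive): 99.103 − 4.320 − T = 12.5 a. For the hanging bucket (upward positive): T − 2.1 × 9.8 = 2.1 a.
Adding the two equations eliminates T: 74.203 = 14.6 a, so a = 5.0824 m/s².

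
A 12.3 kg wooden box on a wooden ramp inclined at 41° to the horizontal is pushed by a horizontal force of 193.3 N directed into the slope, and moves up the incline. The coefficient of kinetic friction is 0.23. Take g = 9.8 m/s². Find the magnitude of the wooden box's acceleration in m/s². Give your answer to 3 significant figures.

1.36 m/s²

The horizontal push has components F cos 41° = 193.3 × 0.7547 = 145.884 N up the incline and F sin 41° = 193.3 × 0.6561 = 126.824 N pressing into the surface.
The normal force is therefore N = mg cos 41° + F sin 41° = 90.972 + 126.824 = 217.796 N, and kinetic friction down the slope is μN = 0.23 × 217.796 = 50.093 N.
Along the incline: F cos 41° − mg sin 41° − μN = ma, so 145.884 − 79.086 − 50.093 = 12.3 a, giving a = 1.3581 m/s².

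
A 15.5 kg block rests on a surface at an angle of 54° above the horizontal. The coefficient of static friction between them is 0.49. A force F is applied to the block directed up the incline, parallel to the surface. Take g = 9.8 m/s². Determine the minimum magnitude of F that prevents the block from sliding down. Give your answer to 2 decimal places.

The normal force is N = mg cos 54° = 89.285 N. With F at its minimum the block is on the verge of sliding down, so static friction is at its maximum μ_s N = 0.49 × 89.285 = 43.750 N and acts up the slope.
Equilibrium along the incline: F + μ_s N = mg sin 54°, so F = 122.890 − 43.750 = 79.140 N.

79.14 N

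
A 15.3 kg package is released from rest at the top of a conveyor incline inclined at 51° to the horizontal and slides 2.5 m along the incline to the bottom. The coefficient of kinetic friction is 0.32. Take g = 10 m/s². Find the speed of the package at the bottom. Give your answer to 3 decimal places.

5.365 m/s

The weight component along the incline is mg sin 51° = 118.903 N and the normal force is N = mg cos 51° = 96.286 N.
Friction up the slope is f = μN = 0.32 × 96.286 = 30.812 N, so the net downslope force is 118.903 − 30.812 = 88.091 N and a = 88.091 / 15.3 = 5.7576 m/s².
Starting from rest over a distance of 2.5 m, v² = 2aL = 2 × 5.7576 × 2.5 = 28.7880, so v = 5.3654 m/s.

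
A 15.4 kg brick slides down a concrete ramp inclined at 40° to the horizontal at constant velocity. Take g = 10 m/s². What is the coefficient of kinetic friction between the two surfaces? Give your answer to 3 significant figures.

0.839

At constant velocity the net force along the incline is zero: mg sin 40° = μ mg cos 40°.
So μ = tan 40° = 0.6428 / 0.7660 = 0.8392.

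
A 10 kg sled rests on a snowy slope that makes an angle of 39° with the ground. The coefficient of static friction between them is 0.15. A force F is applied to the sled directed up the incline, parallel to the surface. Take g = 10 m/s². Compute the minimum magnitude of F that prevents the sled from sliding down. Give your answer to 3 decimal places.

The normal force is N = mg cos 39° = 77.715 N. With F at its minimum the sled is on the verge of sliding down, so static friction is at its maximum μ_s N = 0.15 × 77.715 = 11.657 N and acts up the slope.
Equilibrium along the incline: F + μ_s N = mg sin 39°, so F = 62.932 − 11.657 = 51.275 N.

51.275 N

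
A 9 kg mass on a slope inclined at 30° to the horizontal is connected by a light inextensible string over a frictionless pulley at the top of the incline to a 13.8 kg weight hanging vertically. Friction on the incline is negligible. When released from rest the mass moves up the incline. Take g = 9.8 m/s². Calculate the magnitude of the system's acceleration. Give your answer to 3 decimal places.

For the mass on the incline: the weight component along the slope is m₁g sin 30° = 9 × 9.8 × 0.5000 = 44.100 N and the normal force is N = m₁g cos 30° = 76.383 N.
Newton's second law for the mass (up-slope positive): T − 44.100 = 9 a. For the hanging weight (downward positive): 13.8 × 9.8 − T = 13.8 a.
Adding the two equations eliminates T: 91.140 = 22.8 a, so a = 3.9974 m/s².

3.997 m/s²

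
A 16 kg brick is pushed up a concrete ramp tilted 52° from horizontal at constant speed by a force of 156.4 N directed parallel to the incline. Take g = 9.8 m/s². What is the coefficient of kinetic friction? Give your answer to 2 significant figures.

0.34

At constant speed ΣF = 0 along the incline. The applied 156.4 N acts up the slope; the weight component mg sin 52° = 123.560 N and kinetic friction μN both act down the slope.
So 156.4 = 123.560 + μ × 96.536, giving μ = (156.4 − 123.560) / 96.536 = 0.3402.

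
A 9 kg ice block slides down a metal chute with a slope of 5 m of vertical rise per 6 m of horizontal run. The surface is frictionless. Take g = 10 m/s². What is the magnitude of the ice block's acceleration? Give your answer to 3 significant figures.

6.40 m/s²

Resolving the weight along the incline: the component pulling the ice block down the slope is mg sin 39.81° = 9 × 10 × 0.6402 = 57.618 N, and the normal force is N = mg cos 39.81° = 9 × 10 × 0.7682 = 69.138 N.
With no friction the net force along the incline is 57.618 N, so a = g sin 39.81° = 57.618 / 9 = 6.4020 m/s².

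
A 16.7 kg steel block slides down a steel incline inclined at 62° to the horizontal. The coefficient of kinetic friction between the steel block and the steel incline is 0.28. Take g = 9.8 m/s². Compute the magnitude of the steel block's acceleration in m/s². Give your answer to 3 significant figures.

Resolving the weight along the incline: the component pulling the steel block down the slope is mg sin 62° = 16.7 × 9.8 × 0.8829 = 144.495 N, and the normal force is N = mg cos 62° = 16.7 × 9.8 × 0.4695 = 76.838 N.
Kinetic friction acts up the slope with magnitude f = μN = 0.28 × 76.838 = 21.515 N.
Net force along the incline is 144.495 − 21.515 = 122.980 N, so a = 122.980 / 16.7 = 7.3641 m/s².

7.36 m/s²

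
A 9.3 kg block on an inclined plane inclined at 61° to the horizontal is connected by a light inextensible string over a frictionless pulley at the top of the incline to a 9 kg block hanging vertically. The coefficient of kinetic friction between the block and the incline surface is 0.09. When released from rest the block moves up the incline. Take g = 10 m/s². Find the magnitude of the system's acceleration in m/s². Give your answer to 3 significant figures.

For the block on the incline: the weight component along the slope is m₁g sin 61° = 9.3 × 10 × 0.8746 = 81.338 N and the normal force is N = m₁g cos 61° = 45.087 N.
Kinetic friction opposes the block's motion up the incline: f = μN = 0.09 × 45.087 = 4.058 N acting down the slope.
Newton's second law for the block (up-slope positive): T − 81.338 − 4.058 = 9.3 a. For the hanging block (downward positive): 9 × 10 − T = 9 a.
Adding the two equations eliminates T: 4.604 = 18.3 a, so a = 0.2516 m/s².

0.252 m/s²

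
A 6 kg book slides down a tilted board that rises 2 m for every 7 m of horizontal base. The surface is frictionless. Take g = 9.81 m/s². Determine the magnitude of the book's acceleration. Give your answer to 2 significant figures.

Resolving the weight along the incline: the component pulling the book down the slope is mg sin 15.95° = 6 × 9.81 × 0.2747 = 16.169 N, and the normal force is N = mg cos 15.95° = 6 × 9.81 × 0.9615 = 56.594 N.
With no friction the net force along the incline is 16.169 N, so a = g sin 15.95° = 16.169 / 6 = 2.6948 m/s².

2.7 m/s²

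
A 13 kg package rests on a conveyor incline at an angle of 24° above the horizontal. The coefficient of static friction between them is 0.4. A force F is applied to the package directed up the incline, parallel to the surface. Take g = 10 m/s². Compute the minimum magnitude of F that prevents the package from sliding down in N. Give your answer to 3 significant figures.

The normal force is N = mg cos 24° = 118.761 N. With F at its minimum the package is on the verge of sliding down, so static friction is at its maximum μ_s N = 0.4 × 118.761 = 47.504 N and acts up the slope.
Equilibrium along the incline: F + μ_s N = mg sin 24°, so F = 52.876 − 47.504 = 5.372 N.

5.37 N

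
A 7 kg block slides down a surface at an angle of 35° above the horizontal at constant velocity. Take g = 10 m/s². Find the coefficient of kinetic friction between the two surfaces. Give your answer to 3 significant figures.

At constant velocity the net force along the incline is zero: mg sin 35° = μ mg cos 35°.
So μ = tan 35° = 0.5736 / 0.8192 = 0.7002.

0.700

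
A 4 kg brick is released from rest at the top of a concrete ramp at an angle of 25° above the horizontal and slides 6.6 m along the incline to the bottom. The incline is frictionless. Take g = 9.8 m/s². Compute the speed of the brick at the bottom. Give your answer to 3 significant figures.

The weight component along the incline is mg sin 25° = 16.567 N and the normal force is N = mg cos 25° = 35.527 N.
With no friction, a = g sin 25° = 4.1417 m/s².
Starting from rest over a distance of 6.6 m, v² = 2aL = 2 × 4.1417 × 6.6 = 54.6704, so v = 7.3939 m/s.

7.39 m/s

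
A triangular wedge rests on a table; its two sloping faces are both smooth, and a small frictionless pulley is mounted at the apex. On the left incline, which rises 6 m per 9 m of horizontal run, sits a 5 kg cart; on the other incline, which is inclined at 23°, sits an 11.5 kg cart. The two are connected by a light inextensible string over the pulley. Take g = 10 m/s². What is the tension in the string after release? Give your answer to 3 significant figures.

Resolve each weight along its own incline: the 5 kg mass has component 5 × 10 × sin 33.69° = 27.735 N down its slope, and the 11.5 kg mass has 11.5 × 10 × sin 23° = 44.934 N down its slope.
The 11.5 kg side's 44.934 N exceeds the other side's 27.735 N, so that mass slides down and the 5 kg mass slides up. Taking that direction as positive, Newton's second law for the whole system gives 44.934 − 27.735 = (5 + 11.5) a, so a = 17.199 / 16.5 = 1.0424 m/s².
For the 5 kg mass (up-slope positive): T − 27.735 = 5 × 1.0424, so T = 32.947 N.

32.9 N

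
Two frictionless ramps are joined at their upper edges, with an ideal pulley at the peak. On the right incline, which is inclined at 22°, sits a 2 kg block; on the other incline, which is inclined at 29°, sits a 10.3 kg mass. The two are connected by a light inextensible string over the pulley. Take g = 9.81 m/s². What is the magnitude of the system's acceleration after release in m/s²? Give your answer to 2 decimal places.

Resolve each weight along its own incline: the 2 kg mass has component 2 × 9.81 × sin 22° = 7.350 N down its slope, and the 10.3 kg mass has 10.3 × 9.81 × sin 29° = 48.987 N down its slope.
The 10.3 kg side's 48.987 N exceeds the other side's 7.350 N, so that mass slides down and the 2 kg mass slides up. Taking that direction as positive, Newton's second law for the whole system gives 48.987 − 7.350 = (2 + 10.3) a, so a = 41.637 / 12.3 = 3.3851 m/s².

3.39 m/s²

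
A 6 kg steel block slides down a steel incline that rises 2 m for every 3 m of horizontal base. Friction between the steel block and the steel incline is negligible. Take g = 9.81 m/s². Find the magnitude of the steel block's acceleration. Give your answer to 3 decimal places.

Resolving the weight along the incline: the component pulling the steel block down the slope is mg sin 33.69° = 6 × 9.81 × 0.5547 = 32.650 N, and the normal force is N = mg cos 33.69° = 6 × 9.81 × 0.8321 = 48.977 N.
With no friction the net force along the incline is 32.650 N, so a = g sin 33.69° = 32.650 / 6 = 5.4417 m/s².

5.442 m/s²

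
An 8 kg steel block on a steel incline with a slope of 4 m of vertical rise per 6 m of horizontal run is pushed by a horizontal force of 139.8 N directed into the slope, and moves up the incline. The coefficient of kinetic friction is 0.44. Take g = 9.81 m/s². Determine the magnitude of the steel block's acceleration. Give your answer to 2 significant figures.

1.2 m/s²

The horizontal push has components F cos 33.69° = 139.8 × 0.8321 = 116.328 N up the incline and F sin 33.69° = 139.8 × 0.5547 = 77.547 N pressing into the surface.
The normal force is therefore N = mg cos 33.69° + F sin 33.69° = 65.303 + 77.547 = 142.850 N, and kinetic friction down the slope is μN = 0.44 × 142.850 = 62.854 N.
Along the incline: F cos 33.69° − mg sin 33.69° − μN = ma, so 116.328 − 43.533 − 62.854 = 8 a, giving a = 1.2426 m/s².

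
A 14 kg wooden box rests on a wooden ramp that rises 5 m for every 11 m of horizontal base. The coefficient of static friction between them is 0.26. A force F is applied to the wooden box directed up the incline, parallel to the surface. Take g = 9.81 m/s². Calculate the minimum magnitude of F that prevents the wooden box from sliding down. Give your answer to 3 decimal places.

The normal force is N = mg cos 24.44° = 125.030 N. With F at its minimum the wooden box is on the verge of sliding down, so static friction is at its maximum μ_s N = 0.26 × 125.030 = 32.508 N and acts up the slope.
Equilibrium along the incline: F + μ_s N = mg sin 24.44°, so F = 56.832 − 32.508 = 24.324 N.

24.324 N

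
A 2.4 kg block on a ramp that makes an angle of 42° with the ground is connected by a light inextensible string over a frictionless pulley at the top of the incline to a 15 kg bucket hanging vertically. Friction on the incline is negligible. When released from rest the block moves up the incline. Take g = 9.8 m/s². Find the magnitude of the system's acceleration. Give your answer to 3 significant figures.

7.54 m/s²

For the block on the incline: the weight component along the slope is m₁g sin 42° = 2.4 × 9.8 × 0.6691 = 15.737 N and the normal force is N = m₁g cos 42° = 17.479 N.
Newton's second law for the block (up-slope positive): T − 15.737 = 2.4 a. For the hanging bucket (downward positive): 15 × 9.8 − T = 15 a.
Adding the two equations eliminates T: 131.263 = 17.4 a, so a = 7.5439 m/s².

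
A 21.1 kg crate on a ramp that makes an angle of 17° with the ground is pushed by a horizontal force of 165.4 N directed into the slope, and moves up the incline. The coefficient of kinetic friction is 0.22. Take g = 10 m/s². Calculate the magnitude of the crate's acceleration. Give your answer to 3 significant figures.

1.96 m/s²

The horizontal push has components F cos 17° = 165.4 × 0.9563 = 158.172 N up the incline and F sin 17° = 165.4 × 0.2924 = 48.363 N pressing into the surface.
The normal force is therefore N = mg cos 17° + F sin 17° = 201.779 + 48.363 = 250.142 N, and kinetic friction down the slope is μN = 0.22 × 250.142 = 55.031 N.
Along the incline: F cos 17° − mg sin 17° − μN = ma, so 158.172 − 61.696 − 55.031 = 21.1 a, giving a = 1.9642 m/s².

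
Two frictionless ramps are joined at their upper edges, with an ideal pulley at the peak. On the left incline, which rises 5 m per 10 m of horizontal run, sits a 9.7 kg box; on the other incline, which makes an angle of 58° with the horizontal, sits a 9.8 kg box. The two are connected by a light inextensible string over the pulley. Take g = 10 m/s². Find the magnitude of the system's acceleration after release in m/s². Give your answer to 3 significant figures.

2.04 m/s²

Resolve each weight along its own incline: the 9.7 kg mass has component 9.7 × 10 × sin 26.57° = 43.380 N down its slope, and the 9.8 kg mass has 9.8 × 10 × sin 58° = 83.109 N down its slope.
The 9.8 kg side's 83.109 N exceeds the other side's 43.380 N, so that mass slides down and the 9.7 kg mass slides up. Taking that direction as positive, Newton's second law for the whole system gives 83.109 − 43.380 = (9.7 + 9.8) a, so a = 39.729 / 19.5 = 2.0374 m/s².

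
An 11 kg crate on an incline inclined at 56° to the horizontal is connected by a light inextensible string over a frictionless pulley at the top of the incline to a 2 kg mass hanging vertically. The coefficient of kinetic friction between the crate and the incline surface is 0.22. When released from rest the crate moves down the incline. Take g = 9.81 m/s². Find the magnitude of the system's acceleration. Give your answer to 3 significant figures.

4.35 m/s²

For the crate on the incline: the weight component along the slope is m₁g sin 56° = 11 × 9.81 × 0.8290 = 89.457 N and the normal force is N = m₁g cos 56° = 60.343 N.
Kinetic friction opposes the crate's motion down the incline: f = μN = 0.22 × 60.343 = 13.275 N acting up the slope.
Newton's second law for the crate (down-slope positive): 89.457 − 13.275 − T = 11 a. For the hanging mass (upward positive): T − 2 × 9.81 = 2 a.
Adding the two equations eliminates T: 56.562 = 13 a, so a = 4.3509 m/s².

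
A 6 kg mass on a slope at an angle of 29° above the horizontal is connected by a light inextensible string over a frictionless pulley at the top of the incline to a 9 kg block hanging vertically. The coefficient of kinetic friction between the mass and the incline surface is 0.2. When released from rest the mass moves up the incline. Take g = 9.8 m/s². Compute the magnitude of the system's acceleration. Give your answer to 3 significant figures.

For the mass on the incline: the weight component along the slope is m₁g sin 29° = 6 × 9.8 × 0.4848 = 28.506 N and the normal force is N = m₁g cos 29° = 51.428 N.
Kinetic friction opposes the mass's motion up the incline: f = μN = 0.2 × 51.428 = 10.286 N acting down the slope.
Newton's second law for the mass (up-slope positive): T − 28.506 − 10.286 = 6 a. For the hanging block (downward positive): 9 × 9.8 − T = 9 a.
Adding the two equations eliminates T: 49.408 = 15 a, so a = 3.2939 m/s².

3.29 m/s²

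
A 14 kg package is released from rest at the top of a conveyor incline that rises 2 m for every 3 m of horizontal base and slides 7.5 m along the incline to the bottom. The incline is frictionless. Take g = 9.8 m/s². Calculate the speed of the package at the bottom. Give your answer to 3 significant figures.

The weight component along the incline is mg sin 33.69° = 76.105 N and the normal force is N = mg cos 33.69° = 114.157 N.
With no friction, a = g sin 33.69° = 5.4361 m/s².
Starting from rest over a distance of 7.5 m, v² = 2aL = 2 × 5.4361 × 7.5 = 81.5415, so v = 9.0300 m/s.

9.03 m/s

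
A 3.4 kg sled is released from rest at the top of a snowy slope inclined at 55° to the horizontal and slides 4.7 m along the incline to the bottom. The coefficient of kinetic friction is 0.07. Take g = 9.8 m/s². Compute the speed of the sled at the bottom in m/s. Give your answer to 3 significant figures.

The weight component along the incline is mg sin 55° = 27.294 N and the normal force is N = mg cos 55° = 19.112 N.
Friction up the slope is f = μN = 0.07 × 19.112 = 1.338 N, so the net downslope force is 27.294 − 1.338 = 25.956 N and a = 25.956 / 3.4 = 7.6341 m/s².
Starting from rest over a distance of 4.7 m, v² = 2aL = 2 × 7.6341 × 4.7 = 71.7605, so v = 8.4712 m/s.

8.47 m/s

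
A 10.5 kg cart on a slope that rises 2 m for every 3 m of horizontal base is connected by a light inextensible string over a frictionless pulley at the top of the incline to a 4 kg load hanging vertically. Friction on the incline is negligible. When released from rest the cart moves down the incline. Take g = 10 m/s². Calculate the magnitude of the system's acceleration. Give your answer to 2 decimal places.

For the cart on the incline: the weight component along the slope is m₁g sin 33.69° = 10.5 × 10 × 0.5547 = 58.243 N and the normal force is N = m₁g cos 33.69° = 87.365 N.
Newton's second law for the cart (down-slope positive): 58.243 − T = 10.5 a. For the hanging load (upward positive): T − 4 × 10 = 4 a.
Adding the two equations eliminates T: 18.243 = 14.5 a, so a = 1.2581 m/s².

1.26 m/s²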